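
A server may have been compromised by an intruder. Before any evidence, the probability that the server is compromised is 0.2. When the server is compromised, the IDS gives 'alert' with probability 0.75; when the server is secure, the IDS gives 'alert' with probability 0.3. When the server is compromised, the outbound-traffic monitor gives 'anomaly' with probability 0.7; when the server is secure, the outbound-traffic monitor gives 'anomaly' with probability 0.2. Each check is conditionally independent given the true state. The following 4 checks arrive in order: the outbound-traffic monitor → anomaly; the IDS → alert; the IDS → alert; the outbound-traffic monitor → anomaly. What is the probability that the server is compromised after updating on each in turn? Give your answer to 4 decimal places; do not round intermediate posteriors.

After the outbound-traffic monitor='anomaly': P(compromised) = 0.7·0.2000 / (0.7·0.2000 + 0.2·0.8000) ≈ 0.4667
After the IDS='alert': P(compromised) = 0.75·0.4667 / (0.75·0.4667 + 0.3·0.5333) ≈ 0.6863
After the IDS='alert': P(compromised) = 0.75·0.6863 / (0.75·0.6863 + 0.3·0.3137) ≈ 0.8454
After the outbound-traffic monitor='anomaly': P(compromised) = 0.7·0.8454 / (0.7·0.8454 + 0.2·0.1546) ≈ 0.9503

0.9503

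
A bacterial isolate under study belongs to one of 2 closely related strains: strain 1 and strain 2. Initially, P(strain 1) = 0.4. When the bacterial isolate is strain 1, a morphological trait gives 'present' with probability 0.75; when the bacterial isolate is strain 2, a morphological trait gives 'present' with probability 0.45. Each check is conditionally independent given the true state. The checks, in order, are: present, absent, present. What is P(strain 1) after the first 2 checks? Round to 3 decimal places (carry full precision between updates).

0.336

After 'present': P(strain 1) = 0.75·0.4000 / (0.75·0.4000 + 0.45·0.6000) ≈ 0.5263
After 'absent': P(strain 1) = 0.25·0.5263 / (0.25·0.5263 + 0.55·0.4737) ≈ 0.3356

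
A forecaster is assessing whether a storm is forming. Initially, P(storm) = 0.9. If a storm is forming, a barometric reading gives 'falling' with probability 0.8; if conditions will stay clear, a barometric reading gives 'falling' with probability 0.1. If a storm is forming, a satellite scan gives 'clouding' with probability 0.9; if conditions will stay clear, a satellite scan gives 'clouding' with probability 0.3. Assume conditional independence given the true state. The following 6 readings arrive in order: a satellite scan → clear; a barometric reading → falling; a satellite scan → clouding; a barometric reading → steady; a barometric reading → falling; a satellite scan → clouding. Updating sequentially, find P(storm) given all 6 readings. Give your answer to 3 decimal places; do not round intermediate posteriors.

0.994

After a satellite scan='clear': P(storm) = 0.1·0.9000 / (0.1·0.9000 + 0.7·0.1000) ≈ 0.5625
After a barometric reading='falling': P(storm) = 0.8·0.5625 / (0.8·0.5625 + 0.1·0.4375) ≈ 0.9114
After a satellite scan='clouding': P(storm) = 0.9·0.9114 / (0.9·0.9114 + 0.3·0.0886) ≈ 0.9686
After a barometric reading='steady': P(storm) = 0.2·0.9686 / (0.2·0.9686 + 0.9·0.0314) ≈ 0.8727
After a barometric reading='falling': P(storm) = 0.8·0.8727 / (0.8·0.8727 + 0.1·0.1273) ≈ 0.9821
After a satellite scan='clouding': P(storm) = 0.9·0.9821 / (0.9·0.9821 + 0.3·0.0179) ≈ 0.9940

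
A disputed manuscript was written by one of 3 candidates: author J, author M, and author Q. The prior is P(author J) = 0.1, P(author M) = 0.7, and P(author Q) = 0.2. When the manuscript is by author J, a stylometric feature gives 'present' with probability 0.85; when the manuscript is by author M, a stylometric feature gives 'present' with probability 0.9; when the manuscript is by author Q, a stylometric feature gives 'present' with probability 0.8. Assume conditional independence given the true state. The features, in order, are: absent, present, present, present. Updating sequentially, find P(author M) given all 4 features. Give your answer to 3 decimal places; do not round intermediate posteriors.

0.632

After 'absent': normaliser = 0.15·0.1000 + 0.1·0.7000 + 0.2·0.2000; P(author J) ≈ 0.1200, P(author M) ≈ 0.5600, P(author Q) ≈ 0.3200
After 'present': normaliser = 0.85·0.1200 + 0.9·0.5600 + 0.8·0.3200; P(author J) ≈ 0.1183, P(author M) ≈ 0.5847, P(author Q) ≈ 0.2970
After 'present': normaliser = 0.85·0.1183 + 0.9·0.5847 + 0.8·0.2970; P(author J) ≈ 0.1164, P(author M) ≈ 0.6088, P(author Q) ≈ 0.2749
After 'present': normaliser = 0.85·0.1164 + 0.9·0.6088 + 0.8·0.2749; P(author J) ≈ 0.1141, P(author M) ≈ 0.6322, P(author Q) ≈ 0.2537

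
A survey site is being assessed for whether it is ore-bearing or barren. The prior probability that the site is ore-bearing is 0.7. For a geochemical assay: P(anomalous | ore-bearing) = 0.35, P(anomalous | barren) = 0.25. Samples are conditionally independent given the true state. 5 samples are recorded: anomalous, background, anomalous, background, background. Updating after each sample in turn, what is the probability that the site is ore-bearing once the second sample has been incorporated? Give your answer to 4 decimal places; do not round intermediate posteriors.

Apply Bayes' rule sequentially, carrying P(ore) forward.
After 'anomalous': P(ore) = 0.35·0.7000 / (0.35·0.7000 + 0.25·0.3000) ≈ 0.7656
After 'background': P(ore) = 0.65·0.7656 / (0.65·0.7656 + 0.75·0.2344) ≈ 0.7390

0.7390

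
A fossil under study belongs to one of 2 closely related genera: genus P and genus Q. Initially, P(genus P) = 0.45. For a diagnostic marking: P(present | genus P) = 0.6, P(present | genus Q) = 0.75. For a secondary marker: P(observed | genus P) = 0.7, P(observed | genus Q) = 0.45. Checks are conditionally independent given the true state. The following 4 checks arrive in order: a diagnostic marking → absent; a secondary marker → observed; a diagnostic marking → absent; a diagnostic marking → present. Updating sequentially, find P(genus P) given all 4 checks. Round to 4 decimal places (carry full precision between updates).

0.7227

After a diagnostic marking='absent': P(genus P) = 0.4·0.4500 / (0.4·0.4500 + 0.25·0.5500) ≈ 0.5669
After a secondary marker='observed': P(genus P) = 0.7·0.5669 / (0.7·0.5669 + 0.45·0.4331) ≈ 0.6707
After a diagnostic marking='absent': P(genus P) = 0.4·0.6707 / (0.4·0.6707 + 0.25·0.3293) ≈ 0.7652
After a diagnostic marking='present': P(genus P) = 0.6·0.7652 / (0.6·0.7652 + 0.75·0.2348) ≈ 0.7227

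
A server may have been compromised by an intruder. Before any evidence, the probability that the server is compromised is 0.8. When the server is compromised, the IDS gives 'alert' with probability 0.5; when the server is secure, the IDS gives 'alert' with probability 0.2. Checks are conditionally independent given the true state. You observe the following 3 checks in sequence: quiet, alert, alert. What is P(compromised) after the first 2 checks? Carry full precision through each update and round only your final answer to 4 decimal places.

0.8621

After 'quiet': P(compromised) = 0.5·0.8000 / (0.5·0.8000 + 0.8·0.2000) ≈ 0.7143
After 'alert': P(compromised) = 0.5·0.7143 / (0.5·0.7143 + 0.2·0.2857) ≈ 0.8621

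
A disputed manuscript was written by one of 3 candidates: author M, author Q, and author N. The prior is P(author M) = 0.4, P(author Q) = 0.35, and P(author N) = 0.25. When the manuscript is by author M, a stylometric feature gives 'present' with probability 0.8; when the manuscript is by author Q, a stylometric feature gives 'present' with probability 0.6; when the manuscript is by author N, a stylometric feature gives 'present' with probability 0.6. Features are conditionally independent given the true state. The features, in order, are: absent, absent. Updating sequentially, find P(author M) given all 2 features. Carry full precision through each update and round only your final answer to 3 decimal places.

After 'absent': normaliser = 0.2·0.4000 + 0.4·0.3500 + 0.4·0.2500; P(author M) ≈ 0.2500, P(author Q) ≈ 0.4375, P(author N) ≈ 0.3125
After 'absent': normaliser = 0.2·0.2500 + 0.4·0.4375 + 0.4·0.3125; P(author M) ≈ 0.1429, P(author Q) ≈ 0.5000, P(author N) ≈ 0.3571

0.143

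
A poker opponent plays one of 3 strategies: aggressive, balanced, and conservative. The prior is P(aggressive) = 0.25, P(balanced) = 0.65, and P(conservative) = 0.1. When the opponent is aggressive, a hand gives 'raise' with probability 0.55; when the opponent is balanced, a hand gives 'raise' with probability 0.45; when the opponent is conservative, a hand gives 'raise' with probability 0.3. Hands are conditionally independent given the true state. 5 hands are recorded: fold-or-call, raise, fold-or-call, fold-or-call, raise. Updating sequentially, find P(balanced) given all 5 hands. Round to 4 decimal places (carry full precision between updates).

After 'fold-or-call': normaliser = 0.45·0.2500 + 0.55·0.6500 + 0.7·0.1000; P(aggressive) ≈ 0.2083, P(balanced) ≈ 0.6620, P(conservative) ≈ 0.1296
After 'raise': normaliser = 0.55·0.2083 + 0.45·0.6620 + 0.3·0.1296; P(aggressive) ≈ 0.2538, P(balanced) ≈ 0.6600, P(conservative) ≈ 0.0862
After 'fold-or-call': normaliser = 0.45·0.2538 + 0.55·0.6600 + 0.7·0.0862; P(aggressive) ≈ 0.2125, P(balanced) ≈ 0.6753, P(conservative) ≈ 0.1122
After 'fold-or-call': normaliser = 0.45·0.2125 + 0.55·0.6753 + 0.7·0.1122; P(aggressive) ≈ 0.1753, P(balanced) ≈ 0.6808, P(conservative) ≈ 0.1439
After 'raise': normaliser = 0.55·0.1753 + 0.45·0.6808 + 0.3·0.1439; P(aggressive) ≈ 0.2162, P(balanced) ≈ 0.6870, P(conservative) ≈ 0.0968

0.6870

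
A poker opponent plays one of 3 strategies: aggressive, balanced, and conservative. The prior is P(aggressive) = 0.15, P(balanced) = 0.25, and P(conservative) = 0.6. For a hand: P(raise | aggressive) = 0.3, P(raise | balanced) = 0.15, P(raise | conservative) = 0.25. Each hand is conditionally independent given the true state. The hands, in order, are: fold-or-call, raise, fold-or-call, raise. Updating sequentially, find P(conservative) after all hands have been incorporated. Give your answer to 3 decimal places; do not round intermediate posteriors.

After 'fold-or-call': normaliser = 0.7·0.1500 + 0.85·0.2500 + 0.75·0.6000; P(aggressive) ≈ 0.1368, P(balanced) ≈ 0.2769, P(conservative) ≈ 0.5863
After 'raise': normaliser = 0.3·0.1368 + 0.15·0.2769 + 0.25·0.5863; P(aggressive) ≈ 0.1791, P(balanced) ≈ 0.1812, P(conservative) ≈ 0.6397
After 'fold-or-call': normaliser = 0.7·0.1791 + 0.85·0.1812 + 0.75·0.6397; P(aggressive) ≈ 0.1651, P(balanced) ≈ 0.2029, P(conservative) ≈ 0.6319
After 'raise': normaliser = 0.3·0.1651 + 0.15·0.2029 + 0.25·0.6319; P(aggressive) ≈ 0.2082, P(balanced) ≈ 0.1279, P(conservative) ≈ 0.6639

0.664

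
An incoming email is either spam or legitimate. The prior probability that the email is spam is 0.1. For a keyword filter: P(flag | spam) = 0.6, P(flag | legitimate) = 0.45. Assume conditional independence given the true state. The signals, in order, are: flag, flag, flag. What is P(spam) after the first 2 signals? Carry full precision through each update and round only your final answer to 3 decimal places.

0.165

After 'flag': P(spam) = 0.6·0.1000 / (0.6·0.1000 + 0.45·0.9000) ≈ 0.1290
After 'flag': P(spam) = 0.6·0.1290 / (0.6·0.1290 + 0.45·0.8710) ≈ 0.1649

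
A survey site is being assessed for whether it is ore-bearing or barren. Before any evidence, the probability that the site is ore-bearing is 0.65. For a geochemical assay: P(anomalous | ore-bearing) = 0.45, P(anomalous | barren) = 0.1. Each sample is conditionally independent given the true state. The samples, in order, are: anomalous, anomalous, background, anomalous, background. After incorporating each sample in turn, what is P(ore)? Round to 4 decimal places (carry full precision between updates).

0.9844

Apply Bayes' rule sequentially, carrying P(ore) forward.
After 'anomalous': P(ore) = 0.45·0.6500 / (0.45·0.6500 + 0.1·0.3500) ≈ 0.8931
After 'anomalous': P(ore) = 0.45·0.8931 / (0.45·0.8931 + 0.1·0.1069) ≈ 0.9741
After 'background': P(ore) = 0.55·0.9741 / (0.55·0.9741 + 0.9·0.0259) ≈ 0.9583
After 'anomalous': P(ore) = 0.45·0.9583 / (0.45·0.9583 + 0.1·0.0417) ≈ 0.9904
After 'background': P(ore) = 0.55·0.9904 / (0.55·0.9904 + 0.9·0.0096) ≈ 0.9844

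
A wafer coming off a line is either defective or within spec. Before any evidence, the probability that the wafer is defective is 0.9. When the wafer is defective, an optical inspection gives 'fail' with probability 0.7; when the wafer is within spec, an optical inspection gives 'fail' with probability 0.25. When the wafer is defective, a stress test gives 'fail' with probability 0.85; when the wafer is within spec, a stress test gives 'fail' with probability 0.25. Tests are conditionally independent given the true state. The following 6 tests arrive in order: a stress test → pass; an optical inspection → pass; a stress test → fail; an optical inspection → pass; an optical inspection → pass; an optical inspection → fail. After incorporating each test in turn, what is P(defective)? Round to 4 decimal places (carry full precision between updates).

0.5231

After a stress test='pass': P(defective) = 0.15·0.9000 / (0.15·0.9000 + 0.75·0.1000) ≈ 0.6429
After an optical inspection='pass': P(defective) = 0.3·0.6429 / (0.3·0.6429 + 0.75·0.3571) ≈ 0.4186
After a stress test='fail': P(defective) = 0.85·0.4186 / (0.85·0.4186 + 0.25·0.5814) ≈ 0.7100
After an optical inspection='pass': P(defective) = 0.3·0.7100 / (0.3·0.7100 + 0.75·0.2900) ≈ 0.4947
After an optical inspection='pass': P(defective) = 0.3·0.4947 / (0.3·0.4947 + 0.75·0.5053) ≈ 0.2814
After an optical inspection='fail': P(defective) = 0.7·0.2814 / (0.7·0.2814 + 0.25·0.7186) ≈ 0.5231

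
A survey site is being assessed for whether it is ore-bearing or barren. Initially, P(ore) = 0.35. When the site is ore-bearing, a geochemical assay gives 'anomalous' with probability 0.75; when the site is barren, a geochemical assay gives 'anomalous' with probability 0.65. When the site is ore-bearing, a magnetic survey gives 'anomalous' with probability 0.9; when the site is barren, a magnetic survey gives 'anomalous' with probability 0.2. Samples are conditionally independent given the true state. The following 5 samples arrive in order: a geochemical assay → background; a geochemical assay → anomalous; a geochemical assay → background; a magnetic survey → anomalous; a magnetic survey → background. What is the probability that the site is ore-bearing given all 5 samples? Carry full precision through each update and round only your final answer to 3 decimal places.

0.151

Apply Bayes' rule sequentially, carrying P(ore) forward.
After a geochemical assay='background': P(ore) = 0.25·0.3500 / (0.25·0.3500 + 0.35·0.6500) ≈ 0.2778
After a geochemical assay='anomalous': P(ore) = 0.75·0.2778 / (0.75·0.2778 + 0.65·0.7222) ≈ 0.3074
After a geochemical assay='background': P(ore) = 0.25·0.3074 / (0.25·0.3074 + 0.35·0.6926) ≈ 0.2407
After a magnetic survey='anomalous': P(ore) = 0.9·0.2407 / (0.9·0.2407 + 0.2·0.7593) ≈ 0.5879
After a magnetic survey='background': P(ore) = 0.1·0.5879 / (0.1·0.5879 + 0.8·0.4121) ≈ 0.1513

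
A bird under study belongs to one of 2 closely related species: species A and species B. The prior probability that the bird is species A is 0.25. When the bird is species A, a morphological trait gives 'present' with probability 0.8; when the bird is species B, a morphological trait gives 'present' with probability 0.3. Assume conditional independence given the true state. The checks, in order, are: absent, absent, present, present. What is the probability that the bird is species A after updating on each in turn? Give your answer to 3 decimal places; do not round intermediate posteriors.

Apply Bayes' rule sequentially, carrying P(species A) forward.
After 'absent': P(species A) = 0.2·0.2500 / (0.2·0.2500 + 0.7·0.7500) ≈ 0.0870
After 'absent': P(species A) = 0.2·0.0870 / (0.2·0.0870 + 0.7·0.9130) ≈ 0.0265
After 'present': P(species A) = 0.8·0.0265 / (0.8·0.0265 + 0.3·0.9735) ≈ 0.0677
After 'present': P(species A) = 0.8·0.0677 / (0.8·0.0677 + 0.3·0.9323) ≈ 0.1621

0.162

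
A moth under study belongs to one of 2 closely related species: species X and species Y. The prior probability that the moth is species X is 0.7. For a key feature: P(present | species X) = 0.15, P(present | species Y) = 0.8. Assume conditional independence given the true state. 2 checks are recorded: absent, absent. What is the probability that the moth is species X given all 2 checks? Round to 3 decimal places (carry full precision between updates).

0.977

After 'absent': P(species X) = 0.85·0.7000 / (0.85·0.7000 + 0.2·0.3000) ≈ 0.9084
After 'absent': P(species X) = 0.85·0.9084 / (0.85·0.9084 + 0.2·0.0916) ≈ 0.9768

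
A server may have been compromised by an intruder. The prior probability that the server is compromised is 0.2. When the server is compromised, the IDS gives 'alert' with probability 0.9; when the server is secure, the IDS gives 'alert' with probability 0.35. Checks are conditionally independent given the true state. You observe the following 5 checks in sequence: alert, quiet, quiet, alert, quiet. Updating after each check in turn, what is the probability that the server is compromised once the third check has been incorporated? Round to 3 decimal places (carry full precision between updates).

0.015

After 'alert': P(compromised) = 0.9·0.2000 / (0.9·0.2000 + 0.35·0.8000) ≈ 0.3913
After 'quiet': P(compromised) = 0.1·0.3913 / (0.1·0.3913 + 0.65·0.6087) ≈ 0.0900
After 'quiet': P(compromised) = 0.1·0.0900 / (0.1·0.0900 + 0.65·0.9100) ≈ 0.0150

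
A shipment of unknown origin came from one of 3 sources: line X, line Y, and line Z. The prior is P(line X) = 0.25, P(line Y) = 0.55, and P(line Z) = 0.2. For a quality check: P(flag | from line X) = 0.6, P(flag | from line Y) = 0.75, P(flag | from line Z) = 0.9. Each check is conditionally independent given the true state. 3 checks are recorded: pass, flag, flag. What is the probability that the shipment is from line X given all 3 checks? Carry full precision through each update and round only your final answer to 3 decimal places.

0.278

Each posterior becomes the prior for the next update.
After 'pass': normaliser = 0.4·0.2500 + 0.25·0.5500 + 0.1·0.2000; P(line X) ≈ 0.3883, P(line Y) ≈ 0.5340, P(line Z) ≈ 0.0777
After 'flag': normaliser = 0.6·0.3883 + 0.75·0.5340 + 0.9·0.0777; P(line X) ≈ 0.3313, P(line Y) ≈ 0.5694, P(line Z) ≈ 0.0994
After 'flag': normaliser = 0.6·0.3313 + 0.75·0.5694 + 0.9·0.0994; P(line X) ≈ 0.2779, P(line Y) ≈ 0.5970, P(line Z) ≈ 0.1251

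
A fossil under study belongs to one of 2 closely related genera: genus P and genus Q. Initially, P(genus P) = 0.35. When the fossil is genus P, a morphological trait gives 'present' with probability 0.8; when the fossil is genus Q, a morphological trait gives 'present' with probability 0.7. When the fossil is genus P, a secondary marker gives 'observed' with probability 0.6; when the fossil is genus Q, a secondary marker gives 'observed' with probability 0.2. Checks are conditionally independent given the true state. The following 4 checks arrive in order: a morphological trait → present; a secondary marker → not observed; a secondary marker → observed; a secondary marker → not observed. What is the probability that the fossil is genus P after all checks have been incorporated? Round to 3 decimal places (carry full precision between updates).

After a morphological trait='present': P(genus P) = 0.8·0.3500 / (0.8·0.3500 + 0.7·0.6500) ≈ 0.3810
After a secondary marker='not observed': P(genus P) = 0.4·0.3810 / (0.4·0.3810 + 0.8·0.6190) ≈ 0.2353
After a secondary marker='observed': P(genus P) = 0.6·0.2353 / (0.6·0.2353 + 0.2·0.7647) ≈ 0.4800
After a secondary marker='not observed': P(genus P) = 0.4·0.4800 / (0.4·0.4800 + 0.8·0.5200) ≈ 0.3158

0.316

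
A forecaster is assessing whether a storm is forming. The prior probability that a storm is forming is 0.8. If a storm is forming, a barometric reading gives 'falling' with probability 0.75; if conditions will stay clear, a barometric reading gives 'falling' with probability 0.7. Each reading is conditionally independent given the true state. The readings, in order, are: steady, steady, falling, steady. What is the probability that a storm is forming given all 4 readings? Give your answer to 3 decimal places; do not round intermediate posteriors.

After 'steady': P(storm) = 0.25·0.8000 / (0.25·0.8000 + 0.3·0.2000) ≈ 0.7692
After 'steady': P(storm) = 0.25·0.7692 / (0.25·0.7692 + 0.3·0.2308) ≈ 0.7353
After 'falling': P(storm) = 0.75·0.7353 / (0.75·0.7353 + 0.7·0.2647) ≈ 0.7485
After 'steady': P(storm) = 0.25·0.7485 / (0.25·0.7485 + 0.3·0.2515) ≈ 0.7127

0.713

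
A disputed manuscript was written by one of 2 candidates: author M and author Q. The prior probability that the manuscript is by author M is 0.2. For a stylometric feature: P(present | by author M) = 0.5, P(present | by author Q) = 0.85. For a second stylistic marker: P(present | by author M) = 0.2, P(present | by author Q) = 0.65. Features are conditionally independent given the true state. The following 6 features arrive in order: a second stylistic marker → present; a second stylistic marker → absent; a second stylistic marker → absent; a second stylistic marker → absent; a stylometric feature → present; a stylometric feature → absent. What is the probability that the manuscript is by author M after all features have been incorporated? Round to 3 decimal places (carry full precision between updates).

0.643

After a second stylistic marker='present': P(author M) = 0.2·0.2000 / (0.2·0.2000 + 0.65·0.8000) ≈ 0.0714
After a second stylistic marker='absent': P(author M) = 0.8·0.0714 / (0.8·0.0714 + 0.35·0.9286) ≈ 0.1495
After a second stylistic marker='absent': P(author M) = 0.8·0.1495 / (0.8·0.1495 + 0.35·0.8505) ≈ 0.2867
After a second stylistic marker='absent': P(author M) = 0.8·0.2867 / (0.8·0.2867 + 0.35·0.7133) ≈ 0.4788
After a stylometric feature='present': P(author M) = 0.5·0.4788 / (0.5·0.4788 + 0.85·0.5212) ≈ 0.3508
After a stylometric feature='absent': P(author M) = 0.5·0.3508 / (0.5·0.3508 + 0.15·0.6492) ≈ 0.6430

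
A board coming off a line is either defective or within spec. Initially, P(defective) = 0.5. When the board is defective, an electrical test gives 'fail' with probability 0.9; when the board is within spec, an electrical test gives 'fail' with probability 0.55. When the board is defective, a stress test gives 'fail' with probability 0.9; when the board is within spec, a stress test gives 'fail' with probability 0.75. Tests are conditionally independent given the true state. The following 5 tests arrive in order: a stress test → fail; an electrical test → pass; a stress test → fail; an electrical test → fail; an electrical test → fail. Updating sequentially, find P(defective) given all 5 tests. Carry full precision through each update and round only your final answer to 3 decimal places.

After a stress test='fail': P(defective) = 0.9·0.5000 / (0.9·0.5000 + 0.75·0.5000) ≈ 0.5455
After an electrical test='pass': P(defective) = 0.1·0.5455 / (0.1·0.5455 + 0.45·0.4545) ≈ 0.2105
After a stress test='fail': P(defective) = 0.9·0.2105 / (0.9·0.2105 + 0.75·0.7895) ≈ 0.2424
After an electrical test='fail': P(defective) = 0.9·0.2424 / (0.9·0.2424 + 0.55·0.7576) ≈ 0.3437
After an electrical test='fail': P(defective) = 0.9·0.3437 / (0.9·0.3437 + 0.55·0.6563) ≈ 0.4615

0.461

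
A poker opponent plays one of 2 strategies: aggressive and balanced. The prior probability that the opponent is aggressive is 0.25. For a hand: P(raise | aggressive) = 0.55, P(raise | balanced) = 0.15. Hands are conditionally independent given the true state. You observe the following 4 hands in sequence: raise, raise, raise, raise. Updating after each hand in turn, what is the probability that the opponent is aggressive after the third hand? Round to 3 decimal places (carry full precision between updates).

After 'raise': P(aggressive) = 0.55·0.2500 / (0.55·0.2500 + 0.15·0.7500) ≈ 0.5500
After 'raise': P(aggressive) = 0.55·0.5500 / (0.55·0.5500 + 0.15·0.4500) ≈ 0.8176
After 'raise': P(aggressive) = 0.55·0.8176 / (0.55·0.8176 + 0.15·0.1824) ≈ 0.9426

0.943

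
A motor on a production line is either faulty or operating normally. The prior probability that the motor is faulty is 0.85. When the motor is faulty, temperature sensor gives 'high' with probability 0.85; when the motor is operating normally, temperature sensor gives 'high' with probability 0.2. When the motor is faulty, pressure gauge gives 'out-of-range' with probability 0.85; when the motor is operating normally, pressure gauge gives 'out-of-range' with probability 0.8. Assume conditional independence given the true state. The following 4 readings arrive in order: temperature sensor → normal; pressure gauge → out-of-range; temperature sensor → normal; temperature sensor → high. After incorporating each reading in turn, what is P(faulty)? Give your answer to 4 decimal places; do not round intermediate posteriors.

0.4736

After temperature sensor='normal': P(faulty) = 0.15·0.8500 / (0.15·0.8500 + 0.8·0.1500) ≈ 0.5152
After pressure gauge='out-of-range': P(faulty) = 0.85·0.5152 / (0.85·0.5152 + 0.8·0.4848) ≈ 0.5303
After temperature sensor='normal': P(faulty) = 0.15·0.5303 / (0.15·0.5303 + 0.8·0.4697) ≈ 0.1747
After temperature sensor='high': P(faulty) = 0.85·0.1747 / (0.85·0.1747 + 0.2·0.8253) ≈ 0.4736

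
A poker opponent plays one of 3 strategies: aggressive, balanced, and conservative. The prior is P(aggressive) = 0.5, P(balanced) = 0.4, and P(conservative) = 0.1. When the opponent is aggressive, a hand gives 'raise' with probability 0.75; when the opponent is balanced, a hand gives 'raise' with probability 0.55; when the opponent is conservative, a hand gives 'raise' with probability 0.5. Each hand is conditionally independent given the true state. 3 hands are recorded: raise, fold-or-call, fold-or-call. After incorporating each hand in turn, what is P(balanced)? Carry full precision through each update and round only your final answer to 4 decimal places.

0.5535

After 'raise': normaliser = 0.75·0.5000 + 0.55·0.4000 + 0.5·0.1000; P(aggressive) ≈ 0.5814, P(balanced) ≈ 0.3411, P(conservative) ≈ 0.0775
After 'fold-or-call': normaliser = 0.25·0.5814 + 0.45·0.3411 + 0.5·0.0775; P(aggressive) ≈ 0.4305, P(balanced) ≈ 0.4546, P(conservative) ≈ 0.1148
After 'fold-or-call': normaliser = 0.25·0.4305 + 0.45·0.4546 + 0.5·0.1148; P(aggressive) ≈ 0.2912, P(balanced) ≈ 0.5535, P(conservative) ≈ 0.1553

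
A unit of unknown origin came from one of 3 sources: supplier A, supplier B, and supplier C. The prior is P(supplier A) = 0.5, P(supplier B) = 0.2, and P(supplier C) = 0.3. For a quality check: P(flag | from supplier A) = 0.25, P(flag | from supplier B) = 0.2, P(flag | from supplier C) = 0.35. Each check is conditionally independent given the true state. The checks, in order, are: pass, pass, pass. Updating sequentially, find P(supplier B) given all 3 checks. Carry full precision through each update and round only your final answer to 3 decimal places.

0.259

Each posterior becomes the prior for the next update.
After 'pass': normaliser = 0.75·0.5000 + 0.8·0.2000 + 0.65·0.3000; P(supplier A) ≈ 0.5137, P(supplier B) ≈ 0.2192, P(supplier C) ≈ 0.2671
After 'pass': normaliser = 0.75·0.5137 + 0.8·0.2192 + 0.65·0.2671; P(supplier A) ≈ 0.5247, P(supplier B) ≈ 0.2388, P(supplier C) ≈ 0.2365
After 'pass': normaliser = 0.75·0.5247 + 0.8·0.2388 + 0.65·0.2365; P(supplier A) ≈ 0.5330, P(supplier B) ≈ 0.2588, P(supplier C) ≈ 0.2082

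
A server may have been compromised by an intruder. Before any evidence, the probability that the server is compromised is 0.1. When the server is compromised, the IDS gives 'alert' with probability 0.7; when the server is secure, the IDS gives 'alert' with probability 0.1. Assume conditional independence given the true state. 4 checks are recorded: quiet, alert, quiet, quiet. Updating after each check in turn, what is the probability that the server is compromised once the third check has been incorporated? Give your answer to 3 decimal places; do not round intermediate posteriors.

0.080

After 'quiet': P(compromised) = 0.3·0.1000 / (0.3·0.1000 + 0.9·0.9000) ≈ 0.0357
After 'alert': P(compromised) = 0.7·0.0357 / (0.7·0.0357 + 0.1·0.9643) ≈ 0.2059
After 'quiet': P(compromised) = 0.3·0.2059 / (0.3·0.2059 + 0.9·0.7941) ≈ 0.0795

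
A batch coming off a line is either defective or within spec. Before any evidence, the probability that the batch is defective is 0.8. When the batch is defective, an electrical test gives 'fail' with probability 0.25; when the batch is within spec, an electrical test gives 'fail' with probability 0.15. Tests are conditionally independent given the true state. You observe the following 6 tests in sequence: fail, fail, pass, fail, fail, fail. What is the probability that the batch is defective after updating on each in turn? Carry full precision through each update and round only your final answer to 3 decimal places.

Apply Bayes' rule sequentially, carrying P(defective) forward.
After 'fail': P(defective) = 0.25·0.8000 / (0.25·0.8000 + 0.15·0.2000) ≈ 0.8696
After 'fail': P(defective) = 0.25·0.8696 / (0.25·0.8696 + 0.15·0.1304) ≈ 0.9174
After 'pass': P(defective) = 0.75·0.9174 / (0.75·0.9174 + 0.85·0.0826) ≈ 0.9074
After 'fail': P(defective) = 0.25·0.9074 / (0.25·0.9074 + 0.15·0.0926) ≈ 0.9423
After 'fail': P(defective) = 0.25·0.9423 / (0.25·0.9423 + 0.15·0.0577) ≈ 0.9646
After 'fail': P(defective) = 0.25·0.9646 / (0.25·0.9646 + 0.15·0.0354) ≈ 0.9784

0.978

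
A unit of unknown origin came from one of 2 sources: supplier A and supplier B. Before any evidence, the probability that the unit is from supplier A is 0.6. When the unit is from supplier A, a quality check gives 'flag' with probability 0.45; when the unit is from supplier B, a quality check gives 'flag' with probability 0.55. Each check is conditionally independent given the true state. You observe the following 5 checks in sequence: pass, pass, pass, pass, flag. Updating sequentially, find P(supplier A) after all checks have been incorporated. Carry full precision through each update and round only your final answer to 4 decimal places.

0.7325

After 'pass': P(supplier A) = 0.55·0.6000 / (0.55·0.6000 + 0.45·0.4000) ≈ 0.6471
After 'pass': P(supplier A) = 0.55·0.6471 / (0.55·0.6471 + 0.45·0.3529) ≈ 0.6914
After 'pass': P(supplier A) = 0.55·0.6914 / (0.55·0.6914 + 0.45·0.3086) ≈ 0.7325
After 'pass': P(supplier A) = 0.55·0.7325 / (0.55·0.7325 + 0.45·0.2675) ≈ 0.7700
After 'flag': P(supplier A) = 0.45·0.7700 / (0.45·0.7700 + 0.55·0.2300) ≈ 0.7325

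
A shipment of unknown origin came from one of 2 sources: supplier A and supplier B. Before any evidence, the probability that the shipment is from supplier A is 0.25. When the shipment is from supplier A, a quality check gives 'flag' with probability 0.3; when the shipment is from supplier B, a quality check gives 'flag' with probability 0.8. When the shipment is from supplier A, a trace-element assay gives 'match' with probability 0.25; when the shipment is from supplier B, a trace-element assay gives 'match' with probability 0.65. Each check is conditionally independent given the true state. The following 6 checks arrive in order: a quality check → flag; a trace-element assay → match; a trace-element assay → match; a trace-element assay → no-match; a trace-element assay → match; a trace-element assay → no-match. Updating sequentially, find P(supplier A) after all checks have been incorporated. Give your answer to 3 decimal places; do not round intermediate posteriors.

0.032

After a quality check='flag': P(supplier A) = 0.3·0.2500 / (0.3·0.2500 + 0.8·0.7500) ≈ 0.1111
After a trace-element assay='match': P(supplier A) = 0.25·0.1111 / (0.25·0.1111 + 0.65·0.8889) ≈ 0.0459
After a trace-element assay='match': P(supplier A) = 0.25·0.0459 / (0.25·0.0459 + 0.65·0.9541) ≈ 0.0182
After a trace-element assay='no-match': P(supplier A) = 0.75·0.0182 / (0.75·0.0182 + 0.35·0.9818) ≈ 0.0381
After a trace-element assay='match': P(supplier A) = 0.25·0.0381 / (0.25·0.0381 + 0.65·0.9619) ≈ 0.0150
After a trace-element assay='no-match': P(supplier A) = 0.75·0.0150 / (0.75·0.0150 + 0.35·0.9850) ≈ 0.0316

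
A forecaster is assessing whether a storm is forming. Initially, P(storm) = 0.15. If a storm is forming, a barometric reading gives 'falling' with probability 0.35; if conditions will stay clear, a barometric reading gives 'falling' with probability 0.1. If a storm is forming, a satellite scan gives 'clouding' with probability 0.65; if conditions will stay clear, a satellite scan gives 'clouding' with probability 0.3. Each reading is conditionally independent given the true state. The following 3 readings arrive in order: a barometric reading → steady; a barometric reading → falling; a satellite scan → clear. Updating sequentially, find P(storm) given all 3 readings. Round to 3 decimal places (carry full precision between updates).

0.182

After a barometric reading='steady': P(storm) = 0.65·0.1500 / (0.65·0.1500 + 0.9·0.8500) ≈ 0.1130
After a barometric reading='falling': P(storm) = 0.35·0.1130 / (0.35·0.1130 + 0.1·0.8870) ≈ 0.3085
After a satellite scan='clear': P(storm) = 0.35·0.3085 / (0.35·0.3085 + 0.7·0.6915) ≈ 0.1824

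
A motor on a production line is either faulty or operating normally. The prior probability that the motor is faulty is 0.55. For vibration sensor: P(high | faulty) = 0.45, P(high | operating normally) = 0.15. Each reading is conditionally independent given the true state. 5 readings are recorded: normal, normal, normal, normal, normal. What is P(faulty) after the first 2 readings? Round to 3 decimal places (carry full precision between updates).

After 'normal': P(faulty) = 0.55·0.5500 / (0.55·0.5500 + 0.85·0.4500) ≈ 0.4416
After 'normal': P(faulty) = 0.55·0.4416 / (0.55·0.4416 + 0.85·0.5584) ≈ 0.3385

0.339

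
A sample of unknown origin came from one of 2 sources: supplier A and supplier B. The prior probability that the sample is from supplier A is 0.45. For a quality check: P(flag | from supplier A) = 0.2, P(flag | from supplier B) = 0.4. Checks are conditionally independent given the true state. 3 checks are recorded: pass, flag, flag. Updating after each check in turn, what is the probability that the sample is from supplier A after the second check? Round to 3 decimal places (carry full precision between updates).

0.353

Each posterior becomes the prior for the next update.
After 'pass': P(supplier A) = 0.8·0.4500 / (0.8·0.4500 + 0.6·0.5500) ≈ 0.5217
After 'flag': P(supplier A) = 0.2·0.5217 / (0.2·0.5217 + 0.4·0.4783) ≈ 0.3529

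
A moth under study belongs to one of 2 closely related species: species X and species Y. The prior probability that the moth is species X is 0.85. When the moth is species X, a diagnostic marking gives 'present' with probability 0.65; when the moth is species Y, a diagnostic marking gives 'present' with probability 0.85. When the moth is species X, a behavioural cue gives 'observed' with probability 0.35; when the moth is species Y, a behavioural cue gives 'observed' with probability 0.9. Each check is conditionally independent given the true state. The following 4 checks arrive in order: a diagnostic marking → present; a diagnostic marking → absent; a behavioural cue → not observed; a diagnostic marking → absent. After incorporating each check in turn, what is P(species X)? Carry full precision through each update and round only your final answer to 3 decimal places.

After a diagnostic marking='present': P(species X) = 0.65·0.8500 / (0.65·0.8500 + 0.85·0.1500) ≈ 0.8125
After a diagnostic marking='absent': P(species X) = 0.35·0.8125 / (0.35·0.8125 + 0.15·0.1875) ≈ 0.9100
After a behavioural cue='not observed': P(species X) = 0.65·0.9100 / (0.65·0.9100 + 0.1·0.0900) ≈ 0.9850
After a diagnostic marking='absent': P(species X) = 0.35·0.9850 / (0.35·0.9850 + 0.15·0.0150) ≈ 0.9935

0.994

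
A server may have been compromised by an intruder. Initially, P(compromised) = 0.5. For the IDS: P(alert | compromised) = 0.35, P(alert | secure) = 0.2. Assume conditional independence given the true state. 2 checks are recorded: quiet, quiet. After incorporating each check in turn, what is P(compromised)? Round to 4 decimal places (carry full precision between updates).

0.3976

After 'quiet': P(compromised) = 0.65·0.5000 / (0.65·0.5000 + 0.8·0.5000) ≈ 0.4483
After 'quiet': P(compromised) = 0.65·0.4483 / (0.65·0.4483 + 0.8·0.5517) ≈ 0.3976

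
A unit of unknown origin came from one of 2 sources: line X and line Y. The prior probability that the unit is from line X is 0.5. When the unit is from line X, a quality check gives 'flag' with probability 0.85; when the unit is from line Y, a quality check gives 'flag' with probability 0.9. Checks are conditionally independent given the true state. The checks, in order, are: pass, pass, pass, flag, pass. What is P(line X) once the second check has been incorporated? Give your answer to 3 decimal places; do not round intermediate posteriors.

Each posterior becomes the prior for the next update.
After 'pass': P(line X) = 0.15·0.5000 / (0.15·0.5000 + 0.1·0.5000) ≈ 0.6000
After 'pass': P(line X) = 0.15·0.6000 / (0.15·0.6000 + 0.1·0.4000) ≈ 0.6923

0.692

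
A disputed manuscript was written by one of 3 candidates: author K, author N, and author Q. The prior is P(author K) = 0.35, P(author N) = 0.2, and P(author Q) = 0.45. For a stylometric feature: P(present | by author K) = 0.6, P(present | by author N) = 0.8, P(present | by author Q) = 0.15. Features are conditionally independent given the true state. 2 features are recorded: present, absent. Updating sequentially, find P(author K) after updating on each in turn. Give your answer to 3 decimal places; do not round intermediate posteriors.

0.484

After 'present': normaliser = 0.6·0.3500 + 0.8·0.2000 + 0.15·0.4500; P(author K) ≈ 0.4800, P(author N) ≈ 0.3657, P(author Q) ≈ 0.1543
After 'absent': normaliser = 0.4·0.4800 + 0.2·0.3657 + 0.85·0.1543; P(author K) ≈ 0.4845, P(author N) ≈ 0.1846, P(author Q) ≈ 0.3309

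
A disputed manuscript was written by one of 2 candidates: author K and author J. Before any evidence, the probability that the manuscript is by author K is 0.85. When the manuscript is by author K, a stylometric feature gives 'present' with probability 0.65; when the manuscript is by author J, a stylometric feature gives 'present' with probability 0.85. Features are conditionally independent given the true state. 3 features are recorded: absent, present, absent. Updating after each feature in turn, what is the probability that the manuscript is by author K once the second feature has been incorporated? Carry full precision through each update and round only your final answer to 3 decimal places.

0.910

Each posterior becomes the prior for the next update.
After 'absent': P(author K) = 0.35·0.8500 / (0.35·0.8500 + 0.15·0.1500) ≈ 0.9297
After 'present': P(author K) = 0.65·0.9297 / (0.65·0.9297 + 0.85·0.0703) ≈ 0.9100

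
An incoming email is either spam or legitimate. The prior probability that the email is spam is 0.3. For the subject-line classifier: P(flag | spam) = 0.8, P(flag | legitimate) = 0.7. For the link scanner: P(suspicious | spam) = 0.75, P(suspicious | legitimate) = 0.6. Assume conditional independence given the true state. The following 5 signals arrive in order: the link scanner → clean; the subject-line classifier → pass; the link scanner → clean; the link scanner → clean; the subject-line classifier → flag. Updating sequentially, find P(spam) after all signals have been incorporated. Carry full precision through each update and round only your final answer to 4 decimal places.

0.0738

After the link scanner='clean': P(spam) = 0.25·0.3000 / (0.25·0.3000 + 0.4·0.7000) ≈ 0.2113
After the subject-line classifier='pass': P(spam) = 0.2·0.2113 / (0.2·0.2113 + 0.3·0.7887) ≈ 0.1515
After the link scanner='clean': P(spam) = 0.25·0.1515 / (0.25·0.1515 + 0.4·0.8485) ≈ 0.1004
After the link scanner='clean': P(spam) = 0.25·0.1004 / (0.25·0.1004 + 0.4·0.8996) ≈ 0.0652
After the subject-line classifier='flag': P(spam) = 0.8·0.0652 / (0.8·0.0652 + 0.7·0.9348) ≈ 0.0738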